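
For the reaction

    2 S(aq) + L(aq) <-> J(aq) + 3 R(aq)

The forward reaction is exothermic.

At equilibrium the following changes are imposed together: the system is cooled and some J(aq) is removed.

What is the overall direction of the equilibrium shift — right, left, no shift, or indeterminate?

right

The forward reaction is exothermic. Lowering T favours the exothermic direction — shift to the right.
Removing J (aq), a product, drives the reaction to the right.
All effects act in the same direction — net shift to the right.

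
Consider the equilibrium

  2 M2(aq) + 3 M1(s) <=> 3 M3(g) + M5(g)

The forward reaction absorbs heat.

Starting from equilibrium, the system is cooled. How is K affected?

decreases

K depends on temperature via the van 't Hoff relation. The forward reaction is endothermic, so lowering T decreases K.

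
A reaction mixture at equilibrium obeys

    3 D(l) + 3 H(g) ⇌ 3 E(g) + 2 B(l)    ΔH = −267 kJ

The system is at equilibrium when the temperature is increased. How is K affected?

K depends on temperature via the van 't Hoff relation. The forward reaction is exothermic, so raising T decreases K.

decreases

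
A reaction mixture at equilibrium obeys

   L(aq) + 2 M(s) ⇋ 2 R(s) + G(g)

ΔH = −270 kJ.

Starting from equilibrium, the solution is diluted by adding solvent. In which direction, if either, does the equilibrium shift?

Dilution lowers every aqueous concentration by the same factor. Δn_aq = 0 − 1 = -1, so the system shifts toward the side with more dissolved moles — to the left.

left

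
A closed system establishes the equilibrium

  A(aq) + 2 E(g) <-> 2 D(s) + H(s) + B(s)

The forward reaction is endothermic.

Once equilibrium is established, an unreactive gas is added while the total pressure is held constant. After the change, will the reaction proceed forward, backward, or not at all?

left

Adding inert gas at constant total pressure expands the volume and lowers every reacting partial pressure. With Δn_gas = 0 − 2 = -2, Q moves away from K toward the side with fewer gas moles, so the system shifts toward the side with more gas moles — to the left.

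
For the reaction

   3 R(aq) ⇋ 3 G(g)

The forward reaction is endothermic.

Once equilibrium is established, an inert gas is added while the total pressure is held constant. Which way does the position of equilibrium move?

right

Adding inert gas at constant total pressure expands the volume and lowers every reacting partial pressure. With Δn_gas = 3 − 0 = +3, Q moves away from K toward the side with fewer gas moles, so the system shifts toward the side with more gas moles — to the right.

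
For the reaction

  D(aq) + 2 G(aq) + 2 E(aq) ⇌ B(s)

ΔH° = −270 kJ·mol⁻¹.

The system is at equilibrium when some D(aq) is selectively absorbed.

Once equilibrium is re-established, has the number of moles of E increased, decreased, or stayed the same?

increases

Removing D (aq), a reactant, drives the reaction to the left.
The net shift is to the left. E is a reactant, so its amount increases.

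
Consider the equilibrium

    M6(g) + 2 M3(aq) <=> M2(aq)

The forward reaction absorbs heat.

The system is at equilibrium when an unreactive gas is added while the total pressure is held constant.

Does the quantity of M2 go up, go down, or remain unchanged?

decreases

Adding inert gas at constant total pressure expands the volume and lowers every reacting partial pressure. With Δn_gas = 0 − 1 = -1, Q moves away from K toward the side with fewer gas moles, so the system shifts toward the side with more gas moles — to the left.
The net shift is to the left. M2 is a product, so its amount decreases.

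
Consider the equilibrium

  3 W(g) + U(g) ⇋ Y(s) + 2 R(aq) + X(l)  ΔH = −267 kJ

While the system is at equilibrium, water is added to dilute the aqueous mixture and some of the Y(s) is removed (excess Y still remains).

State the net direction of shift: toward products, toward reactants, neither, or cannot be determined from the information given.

Dilution lowers every aqueous concentration by the same factor. Δn_aq = 2 − 0 = +2, so the system shifts toward the side with more dissolved moles — to the right.
Y is a pure solid; its activity is 1 regardless of amount, so Q is unaffected — no shift from this change.
Only the nonzero effect(s) matter; the net shift is to the right.

right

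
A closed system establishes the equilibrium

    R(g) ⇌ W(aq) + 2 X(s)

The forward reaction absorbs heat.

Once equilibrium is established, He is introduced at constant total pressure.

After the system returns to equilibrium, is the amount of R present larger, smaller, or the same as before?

Adding inert gas at constant total pressure expands the volume and lowers every reacting partial pressure. With Δn_gas = 0 − 1 = -1, Q moves away from K toward the side with fewer gas moles, so the system shifts toward the side with more gas moles — to the left.
The net shift is to the left. R is a reactant, so its amount increases.

increases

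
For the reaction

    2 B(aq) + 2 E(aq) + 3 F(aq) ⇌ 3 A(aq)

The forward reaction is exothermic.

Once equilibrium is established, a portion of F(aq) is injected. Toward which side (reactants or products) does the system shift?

right

Adding F (aq), a reactant, drives the reaction to the right.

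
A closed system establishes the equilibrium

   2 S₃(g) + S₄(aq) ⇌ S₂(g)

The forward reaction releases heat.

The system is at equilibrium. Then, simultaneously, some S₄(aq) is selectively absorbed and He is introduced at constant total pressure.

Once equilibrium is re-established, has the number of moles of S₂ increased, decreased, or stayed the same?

decreases

Removing S₄ (aq), a reactant, drives the reaction to the left.
Adding inert gas at constant total pressure expands the volume and lowers every reacting partial pressure. With Δn_gas = 1 − 2 = -1, Q moves away from K toward the side with fewer gas moles, so the system shifts toward the side with more gas moles — to the left.
The net shift is to the left. S₂ is a product, so its amount decreases.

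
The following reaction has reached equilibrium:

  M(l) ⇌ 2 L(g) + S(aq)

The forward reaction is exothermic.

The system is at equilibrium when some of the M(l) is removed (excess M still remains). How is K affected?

The equilibrium constant depends only on temperature. This perturbation changes neither the position of equilibrium nor K.

unchanged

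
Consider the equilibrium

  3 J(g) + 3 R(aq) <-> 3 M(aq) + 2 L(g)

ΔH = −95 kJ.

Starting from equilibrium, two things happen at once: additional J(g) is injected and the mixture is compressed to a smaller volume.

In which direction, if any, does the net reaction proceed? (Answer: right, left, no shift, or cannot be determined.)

right

Adding J (g), a reactant, drives the reaction to the right.
Gas moles: reactants 3, products 2 (Δn_gas = -1). Compression shifts the system toward the side with fewer moles of gas — to the right.
All effects act in the same direction — net shift to the right.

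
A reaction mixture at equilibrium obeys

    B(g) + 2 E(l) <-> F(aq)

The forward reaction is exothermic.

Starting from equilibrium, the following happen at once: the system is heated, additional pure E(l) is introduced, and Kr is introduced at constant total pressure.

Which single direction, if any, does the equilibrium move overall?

left

The forward reaction is exothermic. Raising T favours the endothermic direction — shift to the left.
E is a pure liquid; its activity is 1 regardless of amount, so Q is unaffected — no shift from this change.
Adding inert gas at constant total pressure expands the volume and lowers every reacting partial pressure. With Δn_gas = 0 − 1 = -1, Q moves away from K toward the side with fewer gas moles, so the system shifts toward the side with more gas moles — to the left.
Only the nonzero effect(s) matter; the net shift is to the left.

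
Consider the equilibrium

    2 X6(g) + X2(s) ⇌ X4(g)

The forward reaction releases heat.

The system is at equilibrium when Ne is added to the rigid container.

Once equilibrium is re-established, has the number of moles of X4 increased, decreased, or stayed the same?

At constant volume, adding an inert gas leaves every reacting species' partial pressure unchanged, so Q is unchanged — no shift from this change.
No net shift occurs, so the amount of X4 is unchanged.

unchanged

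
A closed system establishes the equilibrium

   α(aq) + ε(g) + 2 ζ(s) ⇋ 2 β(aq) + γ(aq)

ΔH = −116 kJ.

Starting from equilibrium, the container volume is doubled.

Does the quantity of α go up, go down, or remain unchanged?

increases

Gas moles: reactants 1, products 0 (Δn_gas = -1). Expansion shifts the system toward the side with more moles of gas — to the left.
The net shift is to the left. α is a reactant, so its amount increases.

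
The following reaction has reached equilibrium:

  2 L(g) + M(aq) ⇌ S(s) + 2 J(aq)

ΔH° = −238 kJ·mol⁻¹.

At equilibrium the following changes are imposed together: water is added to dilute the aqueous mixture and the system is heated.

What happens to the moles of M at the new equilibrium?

cannot be determined

Dilution lowers every aqueous concentration by the same factor. Δn_aq = 2 − 1 = +1, so the system shifts toward the side with more dissolved moles — to the right.
The forward reaction is exothermic. Raising T favours the endothermic direction — shift to the left.
The two effects oppose each other, so the net shift — and hence the change in M — cannot be determined from the given information.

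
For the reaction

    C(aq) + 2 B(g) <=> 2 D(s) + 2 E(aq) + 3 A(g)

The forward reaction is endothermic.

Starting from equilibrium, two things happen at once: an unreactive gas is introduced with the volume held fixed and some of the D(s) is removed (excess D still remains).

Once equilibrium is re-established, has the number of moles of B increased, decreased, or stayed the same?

unchanged

At constant volume, adding an inert gas leaves every reacting species' partial pressure unchanged, so Q is unchanged — no shift from this change.
D is a pure solid; its activity is 1 regardless of amount, so Q is unaffected — no shift from this change.
No net shift occurs, so the amount of B is unchanged.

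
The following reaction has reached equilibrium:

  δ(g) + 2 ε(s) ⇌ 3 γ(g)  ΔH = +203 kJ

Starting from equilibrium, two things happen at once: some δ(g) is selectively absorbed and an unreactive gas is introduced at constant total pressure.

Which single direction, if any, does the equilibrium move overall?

Removing δ (g), a reactant, drives the reaction to the left.
Adding inert gas at constant total pressure expands the volume and lowers every reacting partial pressure. With Δn_gas = 3 − 1 = +2, Q moves away from K toward the side with fewer gas moles, so the system shifts toward the side with more gas moles — to the right.
The individual effects push in opposite directions; without quantitative information the net direction cannot be determined.

cannot be determined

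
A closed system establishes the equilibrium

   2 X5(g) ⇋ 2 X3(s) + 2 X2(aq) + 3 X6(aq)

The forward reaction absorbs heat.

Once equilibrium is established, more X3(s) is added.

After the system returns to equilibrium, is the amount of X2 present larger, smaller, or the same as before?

X3 is a pure solid; its activity is 1 regardless of amount, so Q is unaffected — no shift from this change.
No net shift occurs, so the amount of X2 is unchanged.

unchanged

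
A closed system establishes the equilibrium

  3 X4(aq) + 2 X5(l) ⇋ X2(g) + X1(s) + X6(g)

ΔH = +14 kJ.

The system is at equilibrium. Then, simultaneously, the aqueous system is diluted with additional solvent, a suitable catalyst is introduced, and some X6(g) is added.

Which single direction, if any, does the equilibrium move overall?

Dilution lowers every aqueous concentration by the same factor. Δn_aq = 0 − 3 = -3, so the system shifts toward the side with more dissolved moles — to the left.
A catalyst speeds both forward and reverse rates equally; it changes neither Q nor K — no shift from this change.
Adding X6 (g), a product, drives the reaction to the left.
Only the nonzero effect(s) matter; the net shift is to the left.

left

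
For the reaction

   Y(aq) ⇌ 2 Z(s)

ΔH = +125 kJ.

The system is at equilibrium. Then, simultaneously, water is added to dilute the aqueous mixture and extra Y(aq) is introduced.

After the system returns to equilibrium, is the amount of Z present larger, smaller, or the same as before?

cannot be determined

Dilution lowers every aqueous concentration by the same factor. Δn_aq = 0 − 1 = -1, so the system shifts toward the side with more dissolved moles — to the left.
Adding Y (aq), a reactant, drives the reaction to the right.
The two effects oppose each other, so the net shift — and hence the change in Z — cannot be determined from the given information.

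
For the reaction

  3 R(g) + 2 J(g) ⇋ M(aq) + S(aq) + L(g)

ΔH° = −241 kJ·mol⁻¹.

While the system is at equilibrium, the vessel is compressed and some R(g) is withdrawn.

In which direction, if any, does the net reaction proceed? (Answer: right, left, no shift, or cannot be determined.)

cannot be determined

Gas moles: reactants 5, products 1 (Δn_gas = -4). Compression shifts the system toward the side with fewer moles of gas — to the right.
Removing R (g), a reactant, drives the reaction to the left.
The individual effects push in opposite directions; without quantitative information the net direction cannot be determined.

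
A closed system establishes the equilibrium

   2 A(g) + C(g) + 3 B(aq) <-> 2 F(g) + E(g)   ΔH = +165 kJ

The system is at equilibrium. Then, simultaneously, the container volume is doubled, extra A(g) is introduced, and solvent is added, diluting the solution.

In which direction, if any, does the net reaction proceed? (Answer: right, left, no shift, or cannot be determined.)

Gas moles: reactants 3, products 3. Δn_gas = 0, so a volume change leaves Q equal to K — no shift from this change.
Adding A (g), a reactant, drives the reaction to the right.
Dilution lowers every aqueous concentration by the same factor. Δn_aq = 0 − 3 = -3, so the system shifts toward the side with more dissolved moles — to the left.
The individual effects push in opposite directions; without quantitative information the net direction cannot be determined.

cannot be determined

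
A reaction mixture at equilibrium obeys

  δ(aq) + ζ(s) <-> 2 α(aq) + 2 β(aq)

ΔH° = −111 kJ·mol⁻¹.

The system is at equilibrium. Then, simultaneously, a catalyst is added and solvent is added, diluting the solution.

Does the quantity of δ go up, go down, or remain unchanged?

A catalyst speeds both forward and reverse rates equally; it changes neither Q nor K — no shift from this change.
Dilution lowers every aqueous concentration by the same factor. Δn_aq = 4 − 1 = +3, so the system shifts toward the side with more dissolved moles — to the right.
The net shift is to the right. δ is a reactant, so its amount decreases.

decreases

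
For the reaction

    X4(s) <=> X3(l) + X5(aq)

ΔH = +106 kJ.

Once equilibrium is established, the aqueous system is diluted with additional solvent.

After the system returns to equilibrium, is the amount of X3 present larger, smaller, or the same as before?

increases

Dilution lowers every aqueous concentration by the same factor. Δn_aq = 1 − 0 = +1, so the system shifts toward the side with more dissolved moles — to the right.
The net shift is to the right. X3 is a product, so its amount increases.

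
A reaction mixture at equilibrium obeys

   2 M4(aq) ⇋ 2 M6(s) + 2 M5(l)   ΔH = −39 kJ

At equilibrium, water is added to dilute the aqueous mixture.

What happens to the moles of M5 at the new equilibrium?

Dilution lowers every aqueous concentration by the same factor. Δn_aq = 0 − 2 = -2, so the system shifts toward the side with more dissolved moles — to the left.
The net shift is to the left. M5 is a product, so its amount decreases.

decreases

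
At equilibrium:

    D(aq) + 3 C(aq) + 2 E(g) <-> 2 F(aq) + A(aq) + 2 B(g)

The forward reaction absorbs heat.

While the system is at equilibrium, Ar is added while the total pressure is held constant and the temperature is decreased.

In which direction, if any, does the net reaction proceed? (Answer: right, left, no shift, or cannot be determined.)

left

Adding inert gas at constant total pressure expands the volume, scaling every reacting partial pressure by the same factor. Δn_gas = 2 − 2 = 0, so Q is unchanged — no shift.
The forward reaction is endothermic. Lowering T favours the exothermic direction — shift to the left.
Only the nonzero effect(s) matter; the net shift is to the left.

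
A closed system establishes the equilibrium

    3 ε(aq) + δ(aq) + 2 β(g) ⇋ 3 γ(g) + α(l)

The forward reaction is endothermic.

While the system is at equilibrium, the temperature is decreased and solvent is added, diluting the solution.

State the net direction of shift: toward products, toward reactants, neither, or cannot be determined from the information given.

left

The forward reaction is endothermic. Lowering T favours the exothermic direction — shift to the left.
Dilution lowers every aqueous concentration by the same factor. Δn_aq = 0 − 4 = -4, so the system shifts toward the side with more dissolved moles — to the left.
All effects act in the same direction — net shift to the left.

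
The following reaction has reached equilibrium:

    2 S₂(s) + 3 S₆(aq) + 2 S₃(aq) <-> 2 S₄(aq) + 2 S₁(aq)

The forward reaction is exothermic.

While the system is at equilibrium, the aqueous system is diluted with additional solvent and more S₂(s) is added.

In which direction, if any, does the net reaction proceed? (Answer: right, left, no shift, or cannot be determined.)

Dilution lowers every aqueous concentration by the same factor. Δn_aq = 4 − 5 = -1, so the system shifts toward the side with more dissolved moles — to the left.
S₂ is a pure solid; its activity is 1 regardless of amount, so Q is unaffected — no shift from this change.
Only the nonzero effect(s) matter; the net shift is to the left.

left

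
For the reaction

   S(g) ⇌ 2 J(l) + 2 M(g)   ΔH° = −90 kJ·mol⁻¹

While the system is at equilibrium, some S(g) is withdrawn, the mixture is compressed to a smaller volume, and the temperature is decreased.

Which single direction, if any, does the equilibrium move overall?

Removing S (g), a reactant, drives the reaction to the left.
Gas moles: reactants 1, products 2 (Δn_gas = +1). Compression shifts the system toward the side with fewer moles of gas — to the left.
The forward reaction is exothermic. Lowering T favours the exothermic direction — shift to the right.
The individual effects push in opposite directions; without quantitative information the net direction cannot be determined.

cannot be determined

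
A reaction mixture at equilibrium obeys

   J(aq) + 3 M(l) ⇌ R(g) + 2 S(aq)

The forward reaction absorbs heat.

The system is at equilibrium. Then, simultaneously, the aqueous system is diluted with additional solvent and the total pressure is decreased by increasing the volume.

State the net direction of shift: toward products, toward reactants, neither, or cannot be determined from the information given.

Dilution lowers every aqueous concentration by the same factor. Δn_aq = 2 − 1 = +1, so the system shifts toward the side with more dissolved moles — to the right.
Gas moles: reactants 0, products 1 (Δn_gas = +1). Expansion shifts the system toward the side with more moles of gas — to the right.
All effects act in the same direction — net shift to the right.

right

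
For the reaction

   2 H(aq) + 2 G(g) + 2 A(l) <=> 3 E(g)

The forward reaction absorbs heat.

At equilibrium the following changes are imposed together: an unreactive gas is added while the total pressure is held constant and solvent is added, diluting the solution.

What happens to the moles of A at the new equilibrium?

cannot be determined

Adding inert gas at constant total pressure expands the volume and lowers every reacting partial pressure. With Δn_gas = 3 − 2 = +1, Q moves away from K toward the side with fewer gas moles, so the system shifts toward the side with more gas moles — to the right.
Dilution lowers every aqueous concentration by the same factor. Δn_aq = 0 − 2 = -2, so the system shifts toward the side with more dissolved moles — to the left.
The two effects oppose each other, so the net shift — and hence the change in A — cannot be determined from the given information.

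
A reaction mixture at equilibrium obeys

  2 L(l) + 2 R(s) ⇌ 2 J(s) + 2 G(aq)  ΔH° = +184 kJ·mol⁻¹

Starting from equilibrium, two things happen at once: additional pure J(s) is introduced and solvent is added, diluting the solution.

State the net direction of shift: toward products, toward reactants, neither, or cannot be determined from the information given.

J is a pure solid; its activity is 1 regardless of amount, so Q is unaffected — no shift from this change.
Dilution lowers every aqueous concentration by the same factor. Δn_aq = 2 − 0 = +2, so the system shifts toward the side with more dissolved moles — to the right.
Only the nonzero effect(s) matter; the net shift is to the right.

right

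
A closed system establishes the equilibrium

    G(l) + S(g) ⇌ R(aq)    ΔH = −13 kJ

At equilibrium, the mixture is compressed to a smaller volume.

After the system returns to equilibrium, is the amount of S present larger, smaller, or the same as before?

Gas moles: reactants 1, products 0 (Δn_gas = -1). Compression shifts the system toward the side with fewer moles of gas — to the right.
The net shift is to the right. S is a reactant, so its amount decreases.

decreases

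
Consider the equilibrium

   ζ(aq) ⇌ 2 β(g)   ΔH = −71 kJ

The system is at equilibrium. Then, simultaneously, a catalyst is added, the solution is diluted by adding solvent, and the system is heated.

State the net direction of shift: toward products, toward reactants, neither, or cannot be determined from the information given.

left

A catalyst speeds both forward and reverse rates equally; it changes neither Q nor K — no shift from this change.
Dilution lowers every aqueous concentration by the same factor. Δn_aq = 0 − 1 = -1, so the system shifts toward the side with more dissolved moles — to the left.
The forward reaction is exothermic. Raising T favours the endothermic direction — shift to the left.
Only the nonzero effect(s) matter; the net shift is to the left.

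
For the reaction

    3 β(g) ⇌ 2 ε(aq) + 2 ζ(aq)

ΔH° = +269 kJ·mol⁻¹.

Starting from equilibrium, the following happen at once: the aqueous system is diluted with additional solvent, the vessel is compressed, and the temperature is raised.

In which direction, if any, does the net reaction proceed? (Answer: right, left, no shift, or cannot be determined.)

Dilution lowers every aqueous concentration by the same factor. Δn_aq = 4 − 0 = +4, so the system shifts toward the side with more dissolved moles — to the right.
Gas moles: reactants 3, products 0 (Δn_gas = -3). Compression shifts the system toward the side with fewer moles of gas — to the right.
The forward reaction is endothermic. Raising T favours the endothermic direction — shift to the right.
All effects act in the same direction — net shift to the right.

right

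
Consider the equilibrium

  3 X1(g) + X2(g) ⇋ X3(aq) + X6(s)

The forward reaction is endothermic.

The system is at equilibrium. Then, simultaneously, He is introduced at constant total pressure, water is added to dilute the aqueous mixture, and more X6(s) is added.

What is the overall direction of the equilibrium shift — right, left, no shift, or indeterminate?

Adding inert gas at constant total pressure expands the volume and lowers every reacting partial pressure. With Δn_gas = 0 − 4 = -4, Q moves away from K toward the side with fewer gas moles, so the system shifts toward the side with more gas moles — to the left.
Dilution lowers every aqueous concentration by the same factor. Δn_aq = 1 − 0 = +1, so the system shifts toward the side with more dissolved moles — to the right.
X6 is a pure solid; its activity is 1 regardless of amount, so Q is unaffected — no shift from this change.
The individual effects push in opposite directions; without quantitative information the net direction cannot be determined.

cannot be determined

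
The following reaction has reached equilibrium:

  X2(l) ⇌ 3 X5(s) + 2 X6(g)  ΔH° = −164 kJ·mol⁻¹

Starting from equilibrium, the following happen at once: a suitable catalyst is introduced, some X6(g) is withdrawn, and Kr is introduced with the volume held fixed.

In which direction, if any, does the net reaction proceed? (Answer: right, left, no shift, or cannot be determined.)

right

A catalyst speeds both forward and reverse rates equally; it changes neither Q nor K — no shift from this change.
Removing X6 (g), a product, drives the reaction to the right.
At constant volume, adding an inert gas leaves every reacting species' partial pressure unchanged, so Q is unchanged — no shift from this change.
Only the nonzero effect(s) matter; the net shift is to the right.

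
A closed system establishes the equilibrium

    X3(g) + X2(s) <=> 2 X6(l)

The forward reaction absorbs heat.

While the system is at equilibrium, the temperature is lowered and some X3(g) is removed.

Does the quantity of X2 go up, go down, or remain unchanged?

The forward reaction is endothermic. Lowering T favours the exothermic direction — shift to the left.
Removing X3 (g), a reactant, drives the reaction to the left.
The net shift is to the left. X2 is a reactant, so its amount increases.

increases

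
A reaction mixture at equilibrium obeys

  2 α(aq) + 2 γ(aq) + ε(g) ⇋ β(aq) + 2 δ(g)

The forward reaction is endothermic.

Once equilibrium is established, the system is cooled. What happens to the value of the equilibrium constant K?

decreases

K depends on temperature via the van 't Hoff relation. The forward reaction is endothermic, so lowering T decreases K.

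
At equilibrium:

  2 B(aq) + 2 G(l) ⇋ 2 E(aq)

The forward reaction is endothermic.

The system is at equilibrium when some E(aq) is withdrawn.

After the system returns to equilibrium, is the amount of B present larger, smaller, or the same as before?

Removing E (aq), a product, drives the reaction to the right.
The net shift is to the right. B is a reactant, so its amount decreases.

decreases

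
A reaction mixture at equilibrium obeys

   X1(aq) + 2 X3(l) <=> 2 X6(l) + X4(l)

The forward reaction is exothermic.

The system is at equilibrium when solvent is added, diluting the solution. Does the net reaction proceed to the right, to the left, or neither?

Dilution lowers every aqueous concentration by the same factor. Δn_aq = 0 − 1 = -1, so the system shifts toward the side with more dissolved moles — to the left.

left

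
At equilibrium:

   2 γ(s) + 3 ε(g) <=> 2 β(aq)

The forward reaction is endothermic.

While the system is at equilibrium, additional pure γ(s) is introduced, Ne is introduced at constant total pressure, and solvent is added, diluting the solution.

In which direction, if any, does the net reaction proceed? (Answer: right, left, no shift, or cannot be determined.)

γ is a pure solid; its activity is 1 regardless of amount, so Q is unaffected — no shift from this change.
Adding inert gas at constant total pressure expands the volume and lowers every reacting partial pressure. With Δn_gas = 0 − 3 = -3, Q moves away from K toward the side with fewer gas moles, so the system shifts toward the side with more gas moles — to the left.
Dilution lowers every aqueous concentration by the same factor. Δn_aq = 2 − 0 = +2, so the system shifts toward the side with more dissolved moles — to the right.
The individual effects push in opposite directions; without quantitative information the net direction cannot be determined.

cannot be determined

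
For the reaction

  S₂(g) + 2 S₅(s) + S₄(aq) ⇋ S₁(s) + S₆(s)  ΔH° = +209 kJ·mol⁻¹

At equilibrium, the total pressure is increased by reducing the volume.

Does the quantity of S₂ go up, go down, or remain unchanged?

decreases

Gas moles: reactants 1, products 0 (Δn_gas = -1). Compression shifts the system toward the side with fewer moles of gas — to the right.
The net shift is to the right. S₂ is a reactant, so its amount decreases.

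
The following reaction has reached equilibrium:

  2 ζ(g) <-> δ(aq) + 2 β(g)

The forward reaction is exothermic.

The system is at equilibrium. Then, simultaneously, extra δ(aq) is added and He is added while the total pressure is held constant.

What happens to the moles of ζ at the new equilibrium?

increases

Adding δ (aq), a product, drives the reaction to the left.
Adding inert gas at constant total pressure expands the volume, scaling every reacting partial pressure by the same factor. Δn_gas = 2 − 2 = 0, so Q is unchanged — no shift.
The net shift is to the left. ζ is a reactant, so its amount increases.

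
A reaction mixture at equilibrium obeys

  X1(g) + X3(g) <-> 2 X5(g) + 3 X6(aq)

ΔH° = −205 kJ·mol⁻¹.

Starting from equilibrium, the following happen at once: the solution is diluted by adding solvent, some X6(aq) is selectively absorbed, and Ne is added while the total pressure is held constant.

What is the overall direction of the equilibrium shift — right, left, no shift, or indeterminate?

right

Dilution lowers every aqueous concentration by the same factor. Δn_aq = 3 − 0 = +3, so the system shifts toward the side with more dissolved moles — to the right.
Removing X6 (aq), a product, drives the reaction to the right.
Adding inert gas at constant total pressure expands the volume, scaling every reacting partial pressure by the same factor. Δn_gas = 2 − 2 = 0, so Q is unchanged — no shift.
Only the nonzero effect(s) matter; the net shift is to the right.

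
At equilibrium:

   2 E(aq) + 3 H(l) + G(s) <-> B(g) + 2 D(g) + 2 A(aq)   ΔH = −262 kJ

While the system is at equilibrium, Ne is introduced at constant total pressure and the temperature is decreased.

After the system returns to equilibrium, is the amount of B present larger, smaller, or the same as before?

increases

Adding inert gas at constant total pressure expands the volume and lowers every reacting partial pressure. With Δn_gas = 3 − 0 = +3, Q moves away from K toward the side with fewer gas moles, so the system shifts toward the side with more gas moles — to the right.
The forward reaction is exothermic. Lowering T favours the exothermic direction — shift to the right.
The net shift is to the right. B is a product, so its amount increases.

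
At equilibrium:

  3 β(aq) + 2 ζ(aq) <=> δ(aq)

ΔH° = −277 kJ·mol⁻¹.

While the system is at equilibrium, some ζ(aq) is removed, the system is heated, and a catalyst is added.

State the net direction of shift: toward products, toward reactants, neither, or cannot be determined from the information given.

Removing ζ (aq), a reactant, drives the reaction to the left.
The forward reaction is exothermic. Raising T favours the endothermic direction — shift to the left.
A catalyst speeds both forward and reverse rates equally; it changes neither Q nor K — no shift from this change.
Only the nonzero effect(s) matter; the net shift is to the left.

left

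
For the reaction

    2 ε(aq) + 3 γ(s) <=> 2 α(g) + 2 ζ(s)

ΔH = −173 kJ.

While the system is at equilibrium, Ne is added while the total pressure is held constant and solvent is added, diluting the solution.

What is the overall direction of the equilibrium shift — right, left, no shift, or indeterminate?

cannot be determined

Adding inert gas at constant total pressure expands the volume and lowers every reacting partial pressure. With Δn_gas = 2 − 0 = +2, Q moves away from K toward the side with fewer gas moles, so the system shifts toward the side with more gas moles — to the right.
Dilution lowers every aqueous concentration by the same factor. Δn_aq = 0 − 2 = -2, so the system shifts toward the side with more dissolved moles — to the left.
The individual effects push in opposite directions; without quantitative information the net direction cannot be determined.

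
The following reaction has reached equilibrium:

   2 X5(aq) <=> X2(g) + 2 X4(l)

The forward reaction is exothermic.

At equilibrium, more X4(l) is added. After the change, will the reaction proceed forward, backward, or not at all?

no shift

X4 is a pure liquid; its activity is 1 regardless of amount, so Q is unaffected — no shift from this change.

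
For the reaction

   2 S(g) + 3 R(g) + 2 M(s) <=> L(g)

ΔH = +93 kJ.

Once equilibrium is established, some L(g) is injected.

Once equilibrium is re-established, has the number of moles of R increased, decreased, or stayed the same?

Adding L (g), a product, drives the reaction to the left.
The net shift is to the left. R is a reactant, so its amount increases.

increases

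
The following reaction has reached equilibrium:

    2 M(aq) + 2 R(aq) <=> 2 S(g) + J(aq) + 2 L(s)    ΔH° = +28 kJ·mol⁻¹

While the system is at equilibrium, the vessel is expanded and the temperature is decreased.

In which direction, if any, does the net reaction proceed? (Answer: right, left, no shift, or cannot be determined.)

cannot be determined

Gas moles: reactants 0, products 2 (Δn_gas = +2). Expansion shifts the system toward the side with more moles of gas — to the right.
The forward reaction is endothermic. Lowering T favours the exothermic direction — shift to the left.
The individual effects push in opposite directions; without quantitative information the net direction cannot be determined.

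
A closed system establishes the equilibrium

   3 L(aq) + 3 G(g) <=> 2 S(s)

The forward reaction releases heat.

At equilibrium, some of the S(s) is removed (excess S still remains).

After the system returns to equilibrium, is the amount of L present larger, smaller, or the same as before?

unchanged

S is a pure solid; its activity is 1 regardless of amount, so Q is unaffected — no shift from this change.
No net shift occurs, so the amount of L is unchanged.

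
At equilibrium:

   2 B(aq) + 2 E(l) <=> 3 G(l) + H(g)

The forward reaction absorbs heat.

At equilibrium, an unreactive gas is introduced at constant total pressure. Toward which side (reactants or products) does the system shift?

Adding inert gas at constant total pressure expands the volume and lowers every reacting partial pressure. With Δn_gas = 1 − 0 = +1, Q moves away from K toward the side with fewer gas moles, so the system shifts toward the side with more gas moles — to the right.

right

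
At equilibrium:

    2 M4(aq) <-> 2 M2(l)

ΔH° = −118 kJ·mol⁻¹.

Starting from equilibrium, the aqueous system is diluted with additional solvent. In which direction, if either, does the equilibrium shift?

Dilution lowers every aqueous concentration by the same factor. Δn_aq = 0 − 2 = -2, so the system shifts toward the side with more dissolved moles — to the left.

left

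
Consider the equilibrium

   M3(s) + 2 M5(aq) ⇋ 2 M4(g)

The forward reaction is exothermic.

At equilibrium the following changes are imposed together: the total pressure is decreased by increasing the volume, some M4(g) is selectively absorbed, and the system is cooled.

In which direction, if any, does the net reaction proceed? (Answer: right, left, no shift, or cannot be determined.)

Gas moles: reactants 0, products 2 (Δn_gas = +2). Expansion shifts the system toward the side with more moles of gas — to the right.
Removing M4 (g), a product, drives the reaction to the right.
The forward reaction is exothermic. Lowering T favours the exothermic direction — shift to the right.
All effects act in the same direction — net shift to the right.

right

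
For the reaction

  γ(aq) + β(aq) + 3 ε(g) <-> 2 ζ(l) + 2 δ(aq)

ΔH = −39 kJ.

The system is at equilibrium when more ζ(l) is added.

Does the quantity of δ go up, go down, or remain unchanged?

ζ is a pure liquid; its activity is 1 regardless of amount, so Q is unaffected — no shift from this change.
No net shift occurs, so the amount of δ is unchanged.

unchanged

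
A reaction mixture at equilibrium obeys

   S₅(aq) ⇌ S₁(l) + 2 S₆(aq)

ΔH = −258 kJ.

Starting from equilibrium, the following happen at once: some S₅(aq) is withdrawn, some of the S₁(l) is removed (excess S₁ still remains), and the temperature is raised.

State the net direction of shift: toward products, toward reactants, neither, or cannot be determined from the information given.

left

Removing S₅ (aq), a reactant, drives the reaction to the left.
S₁ is a pure liquid; its activity is 1 regardless of amount, so Q is unaffected — no shift from this change.
The forward reaction is exothermic. Raising T favours the endothermic direction — shift to the left.
Only the nonzero effect(s) matter; the net shift is to the left.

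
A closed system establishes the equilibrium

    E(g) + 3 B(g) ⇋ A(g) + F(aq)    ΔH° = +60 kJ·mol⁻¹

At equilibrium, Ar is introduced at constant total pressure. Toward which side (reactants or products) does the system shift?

Adding inert gas at constant total pressure expands the volume and lowers every reacting partial pressure. With Δn_gas = 1 − 4 = -3, Q moves away from K toward the side with fewer gas moles, so the system shifts toward the side with more gas moles — to the left.

left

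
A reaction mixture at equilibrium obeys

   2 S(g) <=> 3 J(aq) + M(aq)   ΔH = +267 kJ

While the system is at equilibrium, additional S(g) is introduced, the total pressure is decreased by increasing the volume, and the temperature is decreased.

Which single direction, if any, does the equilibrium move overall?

cannot be determined

Adding S (g), a reactant, drives the reaction to the right.
Gas moles: reactants 2, products 0 (Δn_gas = -2). Expansion shifts the system toward the side with more moles of gas — to the left.
The forward reaction is endothermic. Lowering T favours the exothermic direction — shift to the left.
The individual effects push in opposite directions; without quantitative information the net direction cannot be determined.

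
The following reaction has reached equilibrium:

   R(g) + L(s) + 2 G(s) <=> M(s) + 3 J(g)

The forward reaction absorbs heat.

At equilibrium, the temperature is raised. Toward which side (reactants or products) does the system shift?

right

The forward reaction is endothermic. Raising T favours the endothermic direction — shift to the right.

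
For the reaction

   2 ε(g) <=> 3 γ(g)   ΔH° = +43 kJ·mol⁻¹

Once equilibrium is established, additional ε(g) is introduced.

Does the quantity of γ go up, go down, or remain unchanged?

increases

Adding ε (g), a reactant, drives the reaction to the right.
The net shift is to the right. γ is a product, so its amount increases.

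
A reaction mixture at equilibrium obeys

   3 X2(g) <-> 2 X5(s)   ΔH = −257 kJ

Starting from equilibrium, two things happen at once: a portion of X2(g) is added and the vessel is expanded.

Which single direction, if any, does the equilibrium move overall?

Adding X2 (g), a reactant, drives the reaction to the right.
Gas moles: reactants 3, products 0 (Δn_gas = -3). Expansion shifts the system toward the side with more moles of gas — to the left.
The individual effects push in opposite directions; without quantitative information the net direction cannot be determined.

cannot be determined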